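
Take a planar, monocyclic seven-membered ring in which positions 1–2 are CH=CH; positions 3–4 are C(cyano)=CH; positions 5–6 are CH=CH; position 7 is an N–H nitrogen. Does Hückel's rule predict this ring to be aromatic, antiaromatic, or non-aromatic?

The p orbitals form a continuous loop: the double-bond atoms are sp², each contributing one p electron; the pyrrole-type nitrogen donates its lone pair from the p orbital. The ring is fully conjugated.
Counting π electrons: 3 × 2 = 6 from the double-bond units + 2 from the NH atom = 8.
With 8 = 4·2 π electrons, Hückel's rule classifies the planar ring as antiaromatic.

Antiaromatic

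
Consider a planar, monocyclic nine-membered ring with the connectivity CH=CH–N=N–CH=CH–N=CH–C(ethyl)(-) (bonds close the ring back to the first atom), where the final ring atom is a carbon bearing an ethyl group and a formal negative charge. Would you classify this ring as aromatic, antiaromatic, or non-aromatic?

Aromatic

All ring atoms are sp² and supply a p orbital to the ring (each doubly-bonded ring atom is sp² with one p-orbital electron; each sp² =N– keeps its lone pair in-plane and puts one electron into the π system; the carbanion's lone pair occupies the p orbital); the conjugation is uninterrupted.
π-electron count: 4 × 2 = 8 from the double-bond units + 2 from the C(ethyl)(-) atom = 10.
With 10 π electrons (n = 2), the Hückel 4n+2 condition holds.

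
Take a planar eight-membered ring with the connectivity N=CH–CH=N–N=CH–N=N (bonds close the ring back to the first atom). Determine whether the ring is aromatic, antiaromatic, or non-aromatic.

Antiaromatic

The p orbitals form a continuous loop: every atom in a ring double bond is sp² and brings one electron to the p orbital; each =N– nitrogen is pyridine-type (lone pair in the sp² plane, one electron in the p orbital). The ring is fully conjugated.
Counting π electrons: 4 × 2 = 8 from the 4 double-bond units.
8 = 4(2); a planar, fully conjugated 4n system is antiaromatic.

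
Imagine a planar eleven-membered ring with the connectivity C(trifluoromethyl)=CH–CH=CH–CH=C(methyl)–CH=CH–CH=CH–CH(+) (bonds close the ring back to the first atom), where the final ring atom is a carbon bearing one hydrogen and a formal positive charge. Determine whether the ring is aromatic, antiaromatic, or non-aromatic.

Aromatic

All ring atoms are sp² and supply a p orbital to the ring (every atom in a ring double bond is sp² and brings one electron to the p orbital; the carbocation has an empty p orbital); the conjugation is uninterrupted.
Tallying contributions gives 5 × 2 = 10 from the double-bond units + 0 from the CH(+) atom = 10.
That gives a 4n+2 count (10, n = 2).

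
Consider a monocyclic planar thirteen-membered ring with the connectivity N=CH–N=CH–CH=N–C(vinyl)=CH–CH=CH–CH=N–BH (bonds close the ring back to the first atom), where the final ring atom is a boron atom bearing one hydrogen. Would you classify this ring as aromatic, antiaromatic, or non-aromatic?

Antiaromatic

All ring atoms are sp² and supply a p orbital to the ring (each doubly-bonded ring atom is sp² with one p-orbital electron; each =N– nitrogen is pyridine-type (lone pair in the sp² plane, one electron in the p orbital); the boron has an empty p orbital); the conjugation is uninterrupted.
Counting π electrons: 6 × 2 = 12 from the double-bond units + 0 from the BH atom = 12.
12 is a 4n count (n = 3), so the planar conjugated ring is antiaromatic.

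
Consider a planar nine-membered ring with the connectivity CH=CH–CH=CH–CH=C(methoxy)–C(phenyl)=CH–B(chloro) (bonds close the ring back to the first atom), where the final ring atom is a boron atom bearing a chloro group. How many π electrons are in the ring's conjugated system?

8

The p orbitals form a continuous loop: each doubly-bonded ring atom is sp² with one p-orbital electron; the boron has an empty p orbital. The ring is fully conjugated.
Adding the contributions, 4 × 2 = 8 from the double-bond units + 0 from the B(chloro) atom = 8.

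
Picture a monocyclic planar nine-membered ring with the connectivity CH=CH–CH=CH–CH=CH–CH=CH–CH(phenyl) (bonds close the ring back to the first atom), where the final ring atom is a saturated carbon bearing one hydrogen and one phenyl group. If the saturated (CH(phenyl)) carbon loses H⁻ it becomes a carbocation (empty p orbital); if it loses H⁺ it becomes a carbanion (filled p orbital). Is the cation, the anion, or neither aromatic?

The anion

In both ions every ring atom is sp² and contributes a p orbital, so both rings are fully conjugated.
Cation: 4 × 2 + 0 = 8 π electrons → 4(2), antiaromatic.
Anion: 4 × 2 + 2 = 10 π electrons → 4(2)+2, aromatic.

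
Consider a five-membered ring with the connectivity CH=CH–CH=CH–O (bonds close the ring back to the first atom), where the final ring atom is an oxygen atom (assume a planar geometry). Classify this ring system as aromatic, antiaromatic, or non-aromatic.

Every ring atom contributes a p orbital perpendicular to the ring (every atom in a ring double bond is sp² and brings one electron to the p orbital; the oxygen donates one lone pair from its p orbital), so the π system is cyclic and fully conjugated.
Adding the contributions, 2 × 2 = 4 from the double-bond units + 2 from the O atom = 6.
6 = 4(1) + 2, which satisfies Hückel's 4n+2 rule.

Aromatic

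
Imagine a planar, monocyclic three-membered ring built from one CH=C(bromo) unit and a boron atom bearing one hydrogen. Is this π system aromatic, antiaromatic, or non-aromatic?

Check conjugation: each doubly-bonded ring atom is sp² with one p-orbital electron; the boron has an empty p orbital — every position has a p orbital, so the cyclic π system is continuous.
Adding the contributions, 1 × 2 = 2 from the double-bond unit + 0 from the BH atom = 2.
Since 2 = 4·0 + 2, the ring meets the 4n+2 criterion.

Aromatic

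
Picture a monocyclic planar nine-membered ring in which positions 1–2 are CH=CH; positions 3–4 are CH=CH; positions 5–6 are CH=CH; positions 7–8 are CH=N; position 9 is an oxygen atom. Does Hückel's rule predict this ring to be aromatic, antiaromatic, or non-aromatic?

The p orbitals form a continuous loop: each doubly-bonded ring atom is sp² with one p-orbital electron; each =N– nitrogen is pyridine-type (lone pair in the sp² plane, one electron in the p orbital); the oxygen donates one lone pair from its p orbital. The ring is fully conjugated.
π-electron count: 4 × 2 = 8 from the double-bond units + 2 from the O atom = 10.
That gives a 4n+2 count (10, n = 2).

Aromatic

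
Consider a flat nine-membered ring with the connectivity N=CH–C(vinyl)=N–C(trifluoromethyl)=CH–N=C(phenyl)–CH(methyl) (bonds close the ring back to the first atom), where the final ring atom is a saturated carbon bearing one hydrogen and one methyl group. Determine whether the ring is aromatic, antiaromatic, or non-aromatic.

Non-aromatic

The CH(methyl) carbon is saturated: that saturated carbon is sp³ and has no p orbital in the ring π system. Conjugation is not continuous around the ring.
Without a continuous loop of overlapping p orbitals the Hückel electron count never comes into play.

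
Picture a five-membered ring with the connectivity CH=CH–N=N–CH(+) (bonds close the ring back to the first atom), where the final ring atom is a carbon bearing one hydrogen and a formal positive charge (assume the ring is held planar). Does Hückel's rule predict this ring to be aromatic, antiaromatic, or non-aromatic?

Every ring atom contributes a p orbital perpendicular to the ring (each doubly-bonded ring atom is sp² with one p-orbital electron; the doubly-bonded nitrogens are pyridine-type — their lone pairs lie in the ring plane, leaving one electron in the p orbital; the carbocation has an empty p orbital), so the π system is cyclic and fully conjugated.
Tallying contributions gives 2 × 2 = 4 from the double-bond units + 0 from the CH(+) atom = 4.
4 is a 4n count (n = 1), so the planar conjugated ring is antiaromatic.

Antiaromatic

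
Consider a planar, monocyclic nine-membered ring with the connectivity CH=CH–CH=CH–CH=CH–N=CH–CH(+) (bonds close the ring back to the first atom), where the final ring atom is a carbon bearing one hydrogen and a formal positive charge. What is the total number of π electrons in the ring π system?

All ring atoms are sp² and supply a p orbital to the ring (each doubly-bonded ring atom is sp² with one p-orbital electron; each =N– nitrogen is pyridine-type (lone pair in the sp² plane, one electron in the p orbital); the carbocation has an empty p orbital); the conjugation is uninterrupted.
Tallying contributions gives 4 × 2 = 8 from the double-bond units + 0 from the CH(+) atom = 8.

8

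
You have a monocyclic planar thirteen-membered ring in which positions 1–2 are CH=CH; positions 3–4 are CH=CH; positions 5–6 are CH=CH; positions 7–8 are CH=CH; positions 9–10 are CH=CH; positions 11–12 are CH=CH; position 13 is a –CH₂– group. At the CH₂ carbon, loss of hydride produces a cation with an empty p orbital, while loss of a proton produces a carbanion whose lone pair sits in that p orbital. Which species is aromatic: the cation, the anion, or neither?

Once that carbon is sp², every ring atom has a p orbital and both ions are fully conjugated.
Cation: 6 × 2 + 0 = 12 π electrons → 4(3), antiaromatic.
Anion: 6 × 2 + 2 = 14 π electrons → 4(3)+2, aromatic.

The anion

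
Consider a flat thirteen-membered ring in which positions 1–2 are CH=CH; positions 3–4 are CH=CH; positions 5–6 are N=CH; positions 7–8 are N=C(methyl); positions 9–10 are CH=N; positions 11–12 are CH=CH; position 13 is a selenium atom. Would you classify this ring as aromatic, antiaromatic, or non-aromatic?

Aromatic

Every ring atom contributes a p orbital perpendicular to the ring (every atom in a ring double bond is sp² and brings one electron to the p orbital; each sp² =N– keeps its lone pair in-plane and puts one electron into the π system; the selenium donates one lone pair from its p orbital), so the π system is cyclic and fully conjugated.
Counting π electrons: 6 × 2 = 12 from the double-bond units + 2 from the Se atom = 14.
With 14 π electrons (n = 3), the Hückel 4n+2 condition holds.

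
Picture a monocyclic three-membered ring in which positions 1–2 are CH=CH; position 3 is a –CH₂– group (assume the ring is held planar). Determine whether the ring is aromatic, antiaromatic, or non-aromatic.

The CH2 carbon is saturated: the tetrahedral CH₂ carbon is sp³ and has no p orbital in the ring π system. Conjugation is not continuous around the ring.
A ring that is not fully conjugated cannot be aromatic or antiaromatic regardless of its π-electron count.

Non-aromatic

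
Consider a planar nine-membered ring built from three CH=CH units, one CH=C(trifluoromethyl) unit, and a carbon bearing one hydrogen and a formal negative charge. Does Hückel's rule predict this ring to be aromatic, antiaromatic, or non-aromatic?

Every ring atom contributes a p orbital perpendicular to the ring (every atom in a ring double bond is sp² and brings one electron to the p orbital; the carbanion's lone pair occupies the p orbital), so the π system is cyclic and fully conjugated.
Counting π electrons: 4 × 2 = 8 from the double-bond units + 2 from the CH(-) atom = 10.
10 = 4(2) + 2, which satisfies Hückel's 4n+2 rule.

Aromatic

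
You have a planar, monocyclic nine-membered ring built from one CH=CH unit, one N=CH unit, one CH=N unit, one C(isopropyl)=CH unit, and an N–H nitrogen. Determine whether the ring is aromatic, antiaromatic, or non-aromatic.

Aromatic

The p orbitals form a continuous loop: every atom in a ring double bond is sp² and brings one electron to the p orbital; each sp² =N– keeps its lone pair in-plane and puts one electron into the π system; the pyrrole-type nitrogen donates its lone pair from the p orbital. The ring is fully conjugated.
π-electron count: 4 × 2 = 8 from the double-bond units + 2 from the NH atom = 10.
Since 10 = 4·2 + 2, the ring meets the 4n+2 criterion.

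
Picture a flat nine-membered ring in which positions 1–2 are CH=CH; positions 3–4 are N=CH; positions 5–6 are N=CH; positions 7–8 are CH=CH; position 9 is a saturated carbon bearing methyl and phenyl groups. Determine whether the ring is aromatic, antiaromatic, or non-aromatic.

The C(methyl)(phenyl) position has four σ bonds — that saturated carbon is sp³ and has no p orbital in the ring π system — so the cyclic conjugation is interrupted.
Broken conjugation rules out both aromaticity and antiaromaticity.

Non-aromatic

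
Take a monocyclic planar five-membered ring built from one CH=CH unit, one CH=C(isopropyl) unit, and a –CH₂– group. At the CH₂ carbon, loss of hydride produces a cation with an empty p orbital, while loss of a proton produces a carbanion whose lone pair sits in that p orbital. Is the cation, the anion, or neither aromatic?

In either ion the ring is fully conjugated: every atom, including the new sp² carbon, supplies a p orbital.
Cation: 2 × 2 + 0 = 4 π electrons → 4(1), antiaromatic.
Anion: 2 × 2 + 2 = 6 π electrons → 4(1)+2, aromatic.

The anion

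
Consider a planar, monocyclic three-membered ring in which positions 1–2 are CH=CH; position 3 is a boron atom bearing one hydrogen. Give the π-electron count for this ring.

2

Every ring atom contributes a p orbital perpendicular to the ring (every atom in a ring double bond is sp² and brings one electron to the p orbital; the boron has an empty p orbital), so the π system is cyclic and fully conjugated.
π-electron count: 1 × 2 = 2 from the double-bond unit + 0 from the BH atom = 2.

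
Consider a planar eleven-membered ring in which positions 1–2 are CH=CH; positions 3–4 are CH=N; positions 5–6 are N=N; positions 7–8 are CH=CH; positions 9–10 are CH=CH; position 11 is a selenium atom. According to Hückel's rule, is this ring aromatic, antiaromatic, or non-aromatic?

The p orbitals form a continuous loop: every atom in a ring double bond is sp² and brings one electron to the p orbital; the doubly-bonded nitrogens are pyridine-type — their lone pairs lie in the ring plane, leaving one electron in the p orbital; the selenium donates one lone pair from its p orbital. The ring is fully conjugated.
Tallying contributions gives 5 × 2 = 10 from the double-bond units + 2 from the Se atom = 12.
A 4n π count (12, n = 3) in a planar conjugated ring means antiaromatic.

Antiaromatic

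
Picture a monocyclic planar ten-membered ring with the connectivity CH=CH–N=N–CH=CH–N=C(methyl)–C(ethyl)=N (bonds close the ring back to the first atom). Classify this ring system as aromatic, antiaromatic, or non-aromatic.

Aromatic

Every ring atom contributes a p orbital perpendicular to the ring (each doubly-bonded ring atom is sp² with one p-orbital electron; the doubly-bonded nitrogens are pyridine-type — their lone pairs lie in the ring plane, leaving one electron in the p orbital), so the π system is cyclic and fully conjugated.
Tallying contributions gives 5 × 2 = 10 from the 5 double-bond units.
10 = 4(2) + 2, which satisfies Hückel's 4n+2 rule.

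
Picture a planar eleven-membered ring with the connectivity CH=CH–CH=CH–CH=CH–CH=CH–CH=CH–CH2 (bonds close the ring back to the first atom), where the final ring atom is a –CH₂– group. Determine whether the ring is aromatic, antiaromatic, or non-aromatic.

Non-aromatic

The CH2 position has four σ bonds — the tetrahedral CH₂ carbon is sp³ and has no p orbital in the ring π system — so the cyclic conjugation is interrupted.
A ring that is not fully conjugated cannot be aromatic or antiaromatic regardless of its π-electron count.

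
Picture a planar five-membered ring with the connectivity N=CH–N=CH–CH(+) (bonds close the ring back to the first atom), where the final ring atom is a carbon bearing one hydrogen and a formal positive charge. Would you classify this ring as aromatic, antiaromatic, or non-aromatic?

Check conjugation: every atom in a ring double bond is sp² and brings one electron to the p orbital; each sp² =N– keeps its lone pair in-plane and puts one electron into the π system; the carbocation has an empty p orbital — every position has a p orbital, so the cyclic π system is continuous.
Adding the contributions, 2 × 2 = 4 from the double-bond units + 0 from the CH(+) atom = 4.
4 = 4(1); a planar, fully conjugated 4n system is antiaromatic.

Antiaromatic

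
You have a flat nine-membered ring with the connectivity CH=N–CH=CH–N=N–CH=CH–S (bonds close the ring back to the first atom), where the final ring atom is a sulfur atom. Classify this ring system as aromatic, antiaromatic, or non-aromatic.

Check conjugation: every atom in a ring double bond is sp² and brings one electron to the p orbital; each sp² =N– keeps its lone pair in-plane and puts one electron into the π system; the sulfur donates one lone pair from its p orbital — every position has a p orbital, so the cyclic π system is continuous.
Counting π electrons: 4 × 2 = 8 from the double-bond units + 2 from the S atom = 10.
Since 10 = 4·2 + 2, the ring meets the 4n+2 criterion.

Aromatic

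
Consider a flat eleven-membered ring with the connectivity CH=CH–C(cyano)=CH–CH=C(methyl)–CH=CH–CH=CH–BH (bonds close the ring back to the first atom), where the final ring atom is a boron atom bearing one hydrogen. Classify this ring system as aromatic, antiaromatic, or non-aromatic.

Aromatic

Every ring atom contributes a p orbital perpendicular to the ring (each doubly-bonded ring atom is sp² with one p-orbital electron; the boron has an empty p orbital), so the π system is cyclic and fully conjugated.
Counting π electrons: 5 × 2 = 10 from the double-bond units + 0 from the BH atom = 10.
Since 10 = 4·2 + 2, the ring meets the 4n+2 criterion.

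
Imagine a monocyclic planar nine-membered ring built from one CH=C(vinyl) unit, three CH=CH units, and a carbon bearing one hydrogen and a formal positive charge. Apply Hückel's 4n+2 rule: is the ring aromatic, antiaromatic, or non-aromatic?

Antiaromatic

Every ring atom contributes a p orbital perpendicular to the ring (every atom in a ring double bond is sp² and brings one electron to the p orbital; the carbocation has an empty p orbital), so the π system is cyclic and fully conjugated.
π-electron count: 4 × 2 = 8 from the double-bond units + 0 from the CH(+) atom = 8.
A 4n π count (8, n = 2) in a planar conjugated ring means antiaromatic.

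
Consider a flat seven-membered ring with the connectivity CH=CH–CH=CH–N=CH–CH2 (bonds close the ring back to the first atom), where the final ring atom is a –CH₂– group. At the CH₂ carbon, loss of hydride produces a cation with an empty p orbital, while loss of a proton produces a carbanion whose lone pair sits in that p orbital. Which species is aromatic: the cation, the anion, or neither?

The cation

In either ion the ring is fully conjugated: every atom, including the new sp² carbon, supplies a p orbital.
Cation: 3 × 2 + 0 = 6 π electrons → 4(1)+2, aromatic.
Anion: 3 × 2 + 2 = 8 π electrons → 4(2), antiaromatic.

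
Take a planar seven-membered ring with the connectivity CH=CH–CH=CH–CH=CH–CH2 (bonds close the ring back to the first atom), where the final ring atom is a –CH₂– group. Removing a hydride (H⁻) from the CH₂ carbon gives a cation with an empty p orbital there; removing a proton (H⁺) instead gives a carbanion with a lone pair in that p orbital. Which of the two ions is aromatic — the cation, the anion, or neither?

In either ion the ring is fully conjugated: every atom, including the new sp² carbon, supplies a p orbital.
Cation: 3 × 2 + 0 = 6 π electrons → 4(1)+2, aromatic.
Anion: 3 × 2 + 2 = 8 π electrons → 4(2), antiaromatic.

The cation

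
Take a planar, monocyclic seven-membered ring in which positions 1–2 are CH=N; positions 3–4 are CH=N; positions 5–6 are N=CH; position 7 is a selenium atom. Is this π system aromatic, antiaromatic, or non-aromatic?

Every ring atom contributes a p orbital perpendicular to the ring (the double-bond atoms are sp², each contributing one p electron; the doubly-bonded nitrogens are pyridine-type — their lone pairs lie in the ring plane, leaving one electron in the p orbital; the selenium donates one lone pair from its p orbital), so the π system is cyclic and fully conjugated.
Adding the contributions, 3 × 2 = 6 from the double-bond units + 2 from the Se atom = 8.
A 4n π count (8, n = 2) in a planar conjugated ring means antiaromatic.

Antiaromatic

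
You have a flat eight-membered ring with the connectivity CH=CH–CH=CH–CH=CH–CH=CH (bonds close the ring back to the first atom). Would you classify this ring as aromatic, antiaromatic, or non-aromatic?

Antiaromatic

Check conjugation: every atom in a ring double bond is sp² and brings one electron to the p orbital — every position has a p orbital, so the cyclic π system is continuous.
π-electron count: 4 × 2 = 8 from the 4 double-bond units.
8 is a 4n count (n = 2), so the planar conjugated ring is antiaromatic.
This is cyclooctatetraene.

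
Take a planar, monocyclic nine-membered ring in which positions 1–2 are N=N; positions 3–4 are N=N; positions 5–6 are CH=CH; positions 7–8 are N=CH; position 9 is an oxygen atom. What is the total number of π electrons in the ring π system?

10

Check conjugation: every atom in a ring double bond is sp² and brings one electron to the p orbital; each sp² =N– keeps its lone pair in-plane and puts one electron into the π system; the oxygen donates one lone pair from its p orbital — every position has a p orbital, so the cyclic π system is continuous.
Tallying contributions gives 4 × 2 = 8 from the double-bond units + 2 from the O atom = 10.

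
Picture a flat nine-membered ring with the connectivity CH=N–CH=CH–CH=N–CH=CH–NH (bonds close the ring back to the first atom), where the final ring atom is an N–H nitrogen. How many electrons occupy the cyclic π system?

10

Check conjugation: the double-bond atoms are sp², each contributing one p electron; each sp² =N– keeps its lone pair in-plane and puts one electron into the π system; the pyrrole-type nitrogen donates its lone pair from the p orbital — every position has a p orbital, so the cyclic π system is continuous.
Counting π electrons: 4 × 2 = 8 from the double-bond units + 2 from the NH atom = 10.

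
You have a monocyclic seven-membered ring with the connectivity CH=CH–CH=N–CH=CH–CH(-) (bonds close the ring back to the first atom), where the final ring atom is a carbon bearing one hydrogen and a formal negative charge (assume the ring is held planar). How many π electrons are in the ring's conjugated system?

8

All ring atoms are sp² and supply a p orbital to the ring (every atom in a ring double bond is sp² and brings one electron to the p orbital; the doubly-bonded nitrogens are pyridine-type — their lone pairs lie in the ring plane, leaving one electron in the p orbital; the carbanion's lone pair occupies the p orbital); the conjugation is uninterrupted.
π-electron count: 3 × 2 = 6 from the double-bond units + 2 from the CH(-) atom = 8.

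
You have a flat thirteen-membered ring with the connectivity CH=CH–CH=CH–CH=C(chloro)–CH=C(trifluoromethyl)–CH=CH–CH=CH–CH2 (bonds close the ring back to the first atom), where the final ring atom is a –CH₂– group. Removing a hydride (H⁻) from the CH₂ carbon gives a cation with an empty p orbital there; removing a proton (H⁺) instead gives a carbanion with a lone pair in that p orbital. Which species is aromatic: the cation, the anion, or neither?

The anion

Once that carbon is sp², every ring atom has a p orbital and both ions are fully conjugated.
Cation: 6 × 2 + 0 = 12 π electrons → 4(3), antiaromatic.
Anion: 6 × 2 + 2 = 14 π electrons → 4(3)+2, aromatic.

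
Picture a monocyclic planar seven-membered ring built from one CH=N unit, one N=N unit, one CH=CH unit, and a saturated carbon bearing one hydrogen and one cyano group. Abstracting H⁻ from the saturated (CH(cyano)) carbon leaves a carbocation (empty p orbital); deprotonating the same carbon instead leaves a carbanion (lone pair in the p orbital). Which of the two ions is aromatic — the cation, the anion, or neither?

In both ions every ring atom is sp² and contributes a p orbital, so both rings are fully conjugated.
Cation: 3 × 2 + 0 = 6 π electrons → 4(1)+2, aromatic.
Anion: 3 × 2 + 2 = 8 π electrons → 4(2), antiaromatic.

The cation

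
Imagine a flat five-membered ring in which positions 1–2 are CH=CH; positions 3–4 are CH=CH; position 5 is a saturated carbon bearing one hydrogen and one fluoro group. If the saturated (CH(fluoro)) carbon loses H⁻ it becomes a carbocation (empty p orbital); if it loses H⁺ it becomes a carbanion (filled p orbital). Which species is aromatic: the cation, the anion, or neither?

In either ion the ring is fully conjugated: every atom, including the new sp² carbon, supplies a p orbital.
Cation: 2 × 2 + 0 = 4 π electrons → 4(1), antiaromatic.
Anion: 2 × 2 + 2 = 6 π electrons → 4(1)+2, aromatic.

The anion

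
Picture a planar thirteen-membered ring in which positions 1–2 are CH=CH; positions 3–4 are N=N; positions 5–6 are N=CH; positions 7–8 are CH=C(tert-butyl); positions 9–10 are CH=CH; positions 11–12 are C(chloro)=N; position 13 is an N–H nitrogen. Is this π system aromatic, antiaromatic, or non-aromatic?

Aromatic

Check conjugation: each doubly-bonded ring atom is sp² with one p-orbital electron; each sp² =N– keeps its lone pair in-plane and puts one electron into the π system; the pyrrole-type nitrogen donates its lone pair from the p orbital — every position has a p orbital, so the cyclic π system is continuous.
Tallying contributions gives 6 × 2 = 12 from the double-bond units + 2 from the NH atom = 14.
14 = 4(3) + 2, which satisfies Hückel's 4n+2 rule.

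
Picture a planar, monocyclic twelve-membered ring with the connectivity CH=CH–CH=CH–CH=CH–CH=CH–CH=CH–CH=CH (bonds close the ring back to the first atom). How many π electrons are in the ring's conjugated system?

Every ring atom contributes a p orbital perpendicular to the ring (each doubly-bonded ring atom is sp² with one p-orbital electron), so the π system is cyclic and fully conjugated.
Tallying contributions gives 6 × 2 = 12 from the 6 double-bond units.

12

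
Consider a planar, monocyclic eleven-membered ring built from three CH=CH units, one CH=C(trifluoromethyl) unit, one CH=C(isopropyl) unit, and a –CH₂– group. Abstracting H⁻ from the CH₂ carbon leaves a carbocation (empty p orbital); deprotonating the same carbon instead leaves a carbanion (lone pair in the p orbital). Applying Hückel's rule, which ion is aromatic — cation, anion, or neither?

In either ion the ring is fully conjugated: every atom, including the new sp² carbon, supplies a p orbital.
Cation: 5 × 2 + 0 = 10 π electrons → 4(2)+2, aromatic.
Anion: 5 × 2 + 2 = 12 π electrons → 4(3), antiaromatic.

The cation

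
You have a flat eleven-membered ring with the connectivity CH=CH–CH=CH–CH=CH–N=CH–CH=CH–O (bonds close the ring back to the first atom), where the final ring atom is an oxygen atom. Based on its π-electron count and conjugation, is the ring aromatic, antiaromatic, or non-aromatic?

Antiaromatic

Every ring atom contributes a p orbital perpendicular to the ring (every atom in a ring double bond is sp² and brings one electron to the p orbital; the doubly-bonded nitrogens are pyridine-type — their lone pairs lie in the ring plane, leaving one electron in the p orbital; the oxygen donates one lone pair from its p orbital), so the π system is cyclic and fully conjugated.
Tallying contributions gives 5 × 2 = 10 from the double-bond units + 2 from the O atom = 12.
A 4n π count (12, n = 3) in a planar conjugated ring means antiaromatic.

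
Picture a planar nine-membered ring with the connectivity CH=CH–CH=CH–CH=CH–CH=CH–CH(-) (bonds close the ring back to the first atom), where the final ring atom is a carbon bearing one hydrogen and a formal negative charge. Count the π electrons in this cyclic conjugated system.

All ring atoms are sp² and supply a p orbital to the ring (every atom in a ring double bond is sp² and brings one electron to the p orbital; the carbanion's lone pair occupies the p orbital); the conjugation is uninterrupted.
Adding the contributions, 4 × 2 = 8 from the double-bond units + 2 from the CH(-) atom = 10.

10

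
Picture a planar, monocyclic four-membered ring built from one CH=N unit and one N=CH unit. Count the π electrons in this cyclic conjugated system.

4

Every ring atom contributes a p orbital perpendicular to the ring (each doubly-bonded ring atom is sp² with one p-orbital electron; each sp² =N– keeps its lone pair in-plane and puts one electron into the π system), so the π system is cyclic and fully conjugated.
Tallying contributions gives 2 × 2 = 4 from the 2 double-bond units.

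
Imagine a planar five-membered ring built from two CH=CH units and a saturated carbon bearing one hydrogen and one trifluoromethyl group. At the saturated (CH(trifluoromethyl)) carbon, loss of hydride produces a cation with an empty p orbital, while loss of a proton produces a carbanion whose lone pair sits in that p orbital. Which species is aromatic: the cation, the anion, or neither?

In both ions every ring atom is sp² and contributes a p orbital, so both rings are fully conjugated.
Cation: 2 × 2 + 0 = 4 π electrons → 4(1), antiaromatic.
Anion: 2 × 2 + 2 = 6 π electrons → 4(1)+2, aromatic.

The anion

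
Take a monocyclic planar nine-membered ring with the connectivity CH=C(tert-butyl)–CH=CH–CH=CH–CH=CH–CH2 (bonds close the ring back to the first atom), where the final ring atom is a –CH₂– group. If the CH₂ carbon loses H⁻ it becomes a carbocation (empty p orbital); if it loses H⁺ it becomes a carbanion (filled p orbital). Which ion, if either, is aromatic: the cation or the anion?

The anion

Once that carbon is sp², every ring atom has a p orbital and both ions are fully conjugated.
Cation: 4 × 2 + 0 = 8 π electrons → 4(2), antiaromatic.
Anion: 4 × 2 + 2 = 10 π electrons → 4(2)+2, aromatic.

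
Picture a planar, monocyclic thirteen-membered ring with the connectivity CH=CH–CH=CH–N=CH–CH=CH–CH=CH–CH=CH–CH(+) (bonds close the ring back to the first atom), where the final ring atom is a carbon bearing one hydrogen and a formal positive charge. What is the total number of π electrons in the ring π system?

12

Check conjugation: the double-bond atoms are sp², each contributing one p electron; each =N– nitrogen is pyridine-type (lone pair in the sp² plane, one electron in the p orbital); the carbocation has an empty p orbital — every position has a p orbital, so the cyclic π system is continuous.
Counting π electrons: 6 × 2 = 12 from the double-bond units + 0 from the CH(+) atom = 12.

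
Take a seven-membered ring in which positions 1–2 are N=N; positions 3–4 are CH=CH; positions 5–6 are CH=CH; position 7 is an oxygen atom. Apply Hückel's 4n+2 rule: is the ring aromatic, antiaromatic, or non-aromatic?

Antiaromatic

Check conjugation: the double-bond atoms are sp², each contributing one p electron; each sp² =N– keeps its lone pair in-plane and puts one electron into the π system; the oxygen donates one lone pair from its p orbital — every position has a p orbital, so the cyclic π system is continuous.
Adding the contributions, 3 × 2 = 6 from the double-bond units + 2 from the O atom = 8.
A 4n π count (8, n = 2) in a planar conjugated ring means antiaromatic.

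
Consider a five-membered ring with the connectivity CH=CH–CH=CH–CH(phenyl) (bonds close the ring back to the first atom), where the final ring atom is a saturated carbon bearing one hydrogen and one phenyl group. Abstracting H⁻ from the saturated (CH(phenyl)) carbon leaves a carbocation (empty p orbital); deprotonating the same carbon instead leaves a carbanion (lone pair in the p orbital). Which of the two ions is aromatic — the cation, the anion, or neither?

The anion

In either ion the ring is fully conjugated: every atom, including the new sp² carbon, supplies a p orbital.
Cation: 2 × 2 + 0 = 4 π electrons → 4(1), antiaromatic.
Anion: 2 × 2 + 2 = 6 π electrons → 4(1)+2, aromatic.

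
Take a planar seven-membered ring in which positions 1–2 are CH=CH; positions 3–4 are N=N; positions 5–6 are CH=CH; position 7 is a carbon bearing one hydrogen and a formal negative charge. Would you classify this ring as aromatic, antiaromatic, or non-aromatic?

Antiaromatic

Check conjugation: each doubly-bonded ring atom is sp² with one p-orbital electron; the doubly-bonded nitrogens are pyridine-type — their lone pairs lie in the ring plane, leaving one electron in the p orbital; the carbanion's lone pair occupies the p orbital — every position has a p orbital, so the cyclic π system is continuous.
Adding the contributions, 3 × 2 = 6 from the double-bond units + 2 from the CH(-) atom = 8.
8 = 4(2); a planar, fully conjugated 4n system is antiaromatic.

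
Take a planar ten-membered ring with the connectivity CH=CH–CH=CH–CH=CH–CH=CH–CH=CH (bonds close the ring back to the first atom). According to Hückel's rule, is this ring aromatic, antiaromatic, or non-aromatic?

Check conjugation: each doubly-bonded ring atom is sp² with one p-orbital electron — every position has a p orbital, so the cyclic π system is continuous.
Adding the contributions, 5 × 2 = 10 from the 5 double-bond units.
Since 10 = 4·2 + 2, the ring meets the 4n+2 criterion.

Aromatic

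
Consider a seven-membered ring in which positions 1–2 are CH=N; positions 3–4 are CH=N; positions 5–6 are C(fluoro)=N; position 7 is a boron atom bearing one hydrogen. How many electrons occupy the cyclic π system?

6

All ring atoms are sp² and supply a p orbital to the ring (every atom in a ring double bond is sp² and brings one electron to the p orbital; each sp² =N– keeps its lone pair in-plane and puts one electron into the π system; the boron has an empty p orbital); the conjugation is uninterrupted.
Adding the contributions, 3 × 2 = 6 from the double-bond units + 0 from the BH atom = 6.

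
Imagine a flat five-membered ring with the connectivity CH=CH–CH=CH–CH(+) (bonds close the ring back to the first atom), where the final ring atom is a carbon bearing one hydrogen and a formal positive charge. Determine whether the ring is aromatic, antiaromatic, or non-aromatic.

Antiaromatic

Every ring atom contributes a p orbital perpendicular to the ring (each doubly-bonded ring atom is sp² with one p-orbital electron; the carbocation has an empty p orbital), so the π system is cyclic and fully conjugated.
Tallying contributions gives 2 × 2 = 4 from the double-bond units + 0 from the CH(+) atom = 4.
With 4 = 4·1 π electrons, Hückel's rule classifies the planar ring as antiaromatic.
(This ring is the cyclopentadienyl cation.)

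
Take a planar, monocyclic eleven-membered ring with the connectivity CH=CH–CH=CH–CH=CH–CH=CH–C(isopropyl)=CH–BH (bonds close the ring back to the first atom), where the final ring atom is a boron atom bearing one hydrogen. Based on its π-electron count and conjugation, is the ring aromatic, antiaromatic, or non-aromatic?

Aromatic

The p orbitals form a continuous loop: every atom in a ring double bond is sp² and brings one electron to the p orbital; the boron has an empty p orbital. The ring is fully conjugated.
Adding the contributions, 5 × 2 = 10 from the double-bond units + 0 from the BH atom = 10.
Since 10 = 4·2 + 2, the ring meets the 4n+2 criterion.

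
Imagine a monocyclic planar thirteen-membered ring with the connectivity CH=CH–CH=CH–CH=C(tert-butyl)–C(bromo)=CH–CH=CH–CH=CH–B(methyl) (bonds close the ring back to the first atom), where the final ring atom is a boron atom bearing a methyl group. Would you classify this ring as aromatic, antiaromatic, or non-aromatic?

Antiaromatic

The p orbitals form a continuous loop: the double-bond atoms are sp², each contributing one p electron; the boron has an empty p orbital. The ring is fully conjugated.
Counting π electrons: 6 × 2 = 12 from the double-bond units + 0 from the B(methyl) atom = 12.
12 = 4(3); a planar, fully conjugated 4n system is antiaromatic.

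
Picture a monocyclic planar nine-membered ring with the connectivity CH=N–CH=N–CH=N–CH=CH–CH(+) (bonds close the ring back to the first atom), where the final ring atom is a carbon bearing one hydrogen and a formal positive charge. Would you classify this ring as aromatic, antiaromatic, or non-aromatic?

The p orbitals form a continuous loop: each doubly-bonded ring atom is sp² with one p-orbital electron; each sp² =N– keeps its lone pair in-plane and puts one electron into the π system; the carbocation has an empty p orbital. The ring is fully conjugated.
π-electron count: 4 × 2 = 8 from the double-bond units + 0 from the CH(+) atom = 8.
8 is a 4n count (n = 2), so the planar conjugated ring is antiaromatic.

Antiaromatic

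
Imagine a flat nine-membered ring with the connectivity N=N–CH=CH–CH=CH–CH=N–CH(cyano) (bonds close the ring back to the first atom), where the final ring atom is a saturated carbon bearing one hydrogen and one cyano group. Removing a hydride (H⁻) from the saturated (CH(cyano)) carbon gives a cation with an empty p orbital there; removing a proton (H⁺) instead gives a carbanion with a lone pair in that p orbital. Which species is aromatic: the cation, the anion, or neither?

Once that carbon is sp², every ring atom has a p orbital and both ions are fully conjugated.
Cation: 4 × 2 + 0 = 8 π electrons → 4(2), antiaromatic.
Anion: 4 × 2 + 2 = 10 π electrons → 4(2)+2, aromatic.

The anion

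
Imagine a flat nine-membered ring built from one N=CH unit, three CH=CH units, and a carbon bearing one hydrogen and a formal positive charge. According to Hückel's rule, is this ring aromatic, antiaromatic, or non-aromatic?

Check conjugation: each doubly-bonded ring atom is sp² with one p-orbital electron; each sp² =N– keeps its lone pair in-plane and puts one electron into the π system; the carbocation has an empty p orbital — every position has a p orbital, so the cyclic π system is continuous.
Counting π electrons: 4 × 2 = 8 from the double-bond units + 0 from the CH(+) atom = 8.
8 = 4(2); a planar, fully conjugated 4n system is antiaromatic.

Antiaromatic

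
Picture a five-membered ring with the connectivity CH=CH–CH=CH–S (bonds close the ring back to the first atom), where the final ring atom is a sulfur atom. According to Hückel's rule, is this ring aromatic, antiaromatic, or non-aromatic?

Check conjugation: each doubly-bonded ring atom is sp² with one p-orbital electron; the sulfur donates one lone pair from its p orbital — every position has a p orbital, so the cyclic π system is continuous.
Tallying contributions gives 2 × 2 = 4 from the double-bond units + 2 from the S atom = 6.
6 = 4(1) + 2, which satisfies Hückel's 4n+2 rule.
This is thiophene.

Aromatic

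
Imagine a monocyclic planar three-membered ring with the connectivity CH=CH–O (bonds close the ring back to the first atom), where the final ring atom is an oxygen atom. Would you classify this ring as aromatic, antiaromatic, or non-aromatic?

Antiaromatic

The p orbitals form a continuous loop: each doubly-bonded ring atom is sp² with one p-orbital electron; the oxygen donates one lone pair from its p orbital. The ring is fully conjugated.
π-electron count: 1 × 2 = 2 from the double-bond unit + 2 from the O atom = 4.
With 4 = 4·1 π electrons, Hückel's rule classifies the planar ring as antiaromatic.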